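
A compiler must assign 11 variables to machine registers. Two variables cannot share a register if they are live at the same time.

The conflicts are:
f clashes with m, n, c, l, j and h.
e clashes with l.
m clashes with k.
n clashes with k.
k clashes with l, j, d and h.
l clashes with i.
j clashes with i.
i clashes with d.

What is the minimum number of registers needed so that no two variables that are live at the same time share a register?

2

e and l conflict, so at least 2 registers are needed.
2 registers suffice: register 1 → {f, e, k, i}; register 2 → {m, n, c, l, j, d, h}. Each listed conflict is separated.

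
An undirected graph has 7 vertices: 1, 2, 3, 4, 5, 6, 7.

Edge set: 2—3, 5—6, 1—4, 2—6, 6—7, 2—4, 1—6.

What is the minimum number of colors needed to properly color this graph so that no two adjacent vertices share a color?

2

2 and 6 are adjacent, so at least 2 colors are needed.
2 colors suffice: 1=b, 2=b, 3=a, 4=a, 5=b, 6=a, 7=b. Each edge has distinct colors on its endpoints.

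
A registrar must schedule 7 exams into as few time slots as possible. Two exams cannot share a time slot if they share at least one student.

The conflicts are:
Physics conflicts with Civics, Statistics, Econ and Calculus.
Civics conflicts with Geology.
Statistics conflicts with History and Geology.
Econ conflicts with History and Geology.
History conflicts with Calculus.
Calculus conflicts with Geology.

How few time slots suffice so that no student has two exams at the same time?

Statistics and History conflict, so at least 2 time slots are needed.
A valid assignment using 2 time slots: Physics=1, Civics=2, Statistics=2, Econ=2, History=1, Calculus=2, Geology=1. No two conflicting exams share a time slot.

2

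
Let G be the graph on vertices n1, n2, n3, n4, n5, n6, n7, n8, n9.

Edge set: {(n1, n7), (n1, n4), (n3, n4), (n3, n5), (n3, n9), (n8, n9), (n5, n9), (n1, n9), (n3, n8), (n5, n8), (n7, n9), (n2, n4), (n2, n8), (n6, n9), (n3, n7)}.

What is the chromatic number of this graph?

n3, n5, n8, n9 are mutually adjacent (a clique of size 4), so at least 4 colors are needed.
4 colors suffice: color 1 → {n4, n9}; color 2 → {n1, n2, n3, n6}; color 3 → {n7, n8}; color 4 → {n5}. Each edge has distinct colors on its endpoints.

4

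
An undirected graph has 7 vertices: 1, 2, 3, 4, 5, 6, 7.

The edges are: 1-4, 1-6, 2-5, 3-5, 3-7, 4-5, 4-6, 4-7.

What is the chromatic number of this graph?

1, 4, 6 are mutually adjacent, so at least 3 colors are needed.
3 colors suffice: color red → {2, 3, 4}; color blue → {1, 5, 7}; color green → {6}. Every edge joins two different colors.

3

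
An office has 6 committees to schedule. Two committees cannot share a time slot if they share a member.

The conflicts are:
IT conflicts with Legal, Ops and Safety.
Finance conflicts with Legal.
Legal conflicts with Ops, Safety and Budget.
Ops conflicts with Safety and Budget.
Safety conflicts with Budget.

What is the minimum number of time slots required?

4

Legal, Ops, Safety, Budget all conflict with each other, so at least 4 time slots are needed.
4 time slots suffice: IT=4, Finance=2, Legal=1, Ops=3, Safety=2, Budget=4. No two conflicting committees share a time slot.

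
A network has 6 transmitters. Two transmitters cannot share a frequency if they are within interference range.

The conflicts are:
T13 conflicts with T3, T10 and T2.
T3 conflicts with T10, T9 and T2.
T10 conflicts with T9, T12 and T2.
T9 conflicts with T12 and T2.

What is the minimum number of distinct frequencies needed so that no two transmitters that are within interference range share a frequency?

T13, T3, T10, T2 pairwise conflict, so at least 4 frequencies are needed.
4 frequencies suffice: frequency 1 → {T10}; frequency 2 → {T13, T9}; frequency 3 → {T12, T2}; frequency 4 → {T3}. Every pair that conflicts lands in different frequencies.

4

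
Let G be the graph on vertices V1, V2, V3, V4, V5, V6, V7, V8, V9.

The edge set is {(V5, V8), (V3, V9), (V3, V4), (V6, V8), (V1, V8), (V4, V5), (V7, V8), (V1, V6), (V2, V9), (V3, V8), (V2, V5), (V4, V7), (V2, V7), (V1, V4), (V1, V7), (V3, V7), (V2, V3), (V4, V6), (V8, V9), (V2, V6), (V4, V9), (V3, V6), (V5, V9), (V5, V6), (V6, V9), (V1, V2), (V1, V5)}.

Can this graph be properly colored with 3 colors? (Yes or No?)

No

V1, V4, V5, V6 form a clique, so at least 4 colors are needed.
So 3 colors are not enough.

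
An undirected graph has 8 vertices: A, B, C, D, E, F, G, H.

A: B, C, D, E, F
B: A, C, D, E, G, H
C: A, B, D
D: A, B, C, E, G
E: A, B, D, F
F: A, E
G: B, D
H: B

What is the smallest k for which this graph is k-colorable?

4

A, B, C, D form a clique, so at least 4 colors are needed.
4 colors suffice: color red → {B, F}; color blue → {A, G, H}; color green → {D}; color yellow → {C, E}. Every edge joins two different colors.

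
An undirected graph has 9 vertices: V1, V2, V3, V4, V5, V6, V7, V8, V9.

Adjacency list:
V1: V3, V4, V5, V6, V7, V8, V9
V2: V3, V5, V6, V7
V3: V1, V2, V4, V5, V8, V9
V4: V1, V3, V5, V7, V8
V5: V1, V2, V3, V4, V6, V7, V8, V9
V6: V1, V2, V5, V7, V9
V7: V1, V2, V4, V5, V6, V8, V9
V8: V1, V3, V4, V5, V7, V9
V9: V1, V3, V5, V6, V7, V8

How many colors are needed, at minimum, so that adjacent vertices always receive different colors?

5

V1, V5, V6, V7, V9 are pairwise adjacent (a clique of size 5), so at least 5 colors are needed.
5 colors suffice: color 1 → {V5}; color 2 → {V3, V7}; color 3 → {V1, V2}; color 4 → {V4, V9}; color 5 → {V6, V8}. No two adjacent vertices share a color.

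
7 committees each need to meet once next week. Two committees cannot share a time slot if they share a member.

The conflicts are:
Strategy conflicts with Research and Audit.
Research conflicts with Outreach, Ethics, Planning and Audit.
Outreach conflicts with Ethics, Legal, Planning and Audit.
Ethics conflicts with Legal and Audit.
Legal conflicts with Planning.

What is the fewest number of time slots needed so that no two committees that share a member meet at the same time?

4

Research, Outreach, Ethics, Audit all conflict with each other, so at least 4 time slots are needed.
4 time slots suffice: Strategy=1, Research=2, Outreach=1, Ethics=3, Legal=2, Planning=3, Audit=4. Every pair that conflicts lands in different time slots.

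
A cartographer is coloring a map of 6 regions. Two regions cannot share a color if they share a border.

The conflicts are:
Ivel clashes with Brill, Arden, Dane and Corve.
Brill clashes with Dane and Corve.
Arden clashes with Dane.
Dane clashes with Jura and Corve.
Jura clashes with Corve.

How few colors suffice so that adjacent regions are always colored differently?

4

Ivel, Brill, Dane, Corve pairwise conflict, so at least 4 colors are needed.
One proper 4-coloring: Ivel=3, Brill=4, Arden=2, Dane=1, Jura=3, Corve=2. No two conflicting regions share a color.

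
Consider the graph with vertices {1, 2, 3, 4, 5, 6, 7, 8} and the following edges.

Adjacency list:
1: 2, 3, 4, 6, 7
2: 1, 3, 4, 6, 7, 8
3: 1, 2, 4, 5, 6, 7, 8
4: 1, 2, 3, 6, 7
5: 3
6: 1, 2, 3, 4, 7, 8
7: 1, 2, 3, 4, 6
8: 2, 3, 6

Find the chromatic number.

6

1, 2, 3, 4, 6, 7 are pairwise adjacent (a clique of size 6), so at least 6 colors are needed.
6 colors suffice: color a → {3}; color b → {5, 6}; color c → {2}; color d → {4, 8}; color e → {1}; color f → {7}. Each edge has distinct colors on its endpoints.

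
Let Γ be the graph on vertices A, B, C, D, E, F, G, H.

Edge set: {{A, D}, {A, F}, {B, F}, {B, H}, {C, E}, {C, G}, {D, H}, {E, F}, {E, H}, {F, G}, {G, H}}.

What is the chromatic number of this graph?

3

The cycle F-G-H-D-A-F has odd length 5, so it cannot be 2-colored; at least 3 colors are needed.
3 colors suffice: color 1 → {C, F, H}; color 2 → {A, B, E, G}; color 3 → {D}. Every edge joins two different colors.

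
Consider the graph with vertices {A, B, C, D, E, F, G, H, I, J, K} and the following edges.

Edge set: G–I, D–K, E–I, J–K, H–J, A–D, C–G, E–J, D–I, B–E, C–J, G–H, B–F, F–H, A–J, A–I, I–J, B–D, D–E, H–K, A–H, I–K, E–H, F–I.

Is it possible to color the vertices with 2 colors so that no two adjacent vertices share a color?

No

A, I, J are mutually adjacent, so at least 3 colors are needed.
So 2 colors are not enough.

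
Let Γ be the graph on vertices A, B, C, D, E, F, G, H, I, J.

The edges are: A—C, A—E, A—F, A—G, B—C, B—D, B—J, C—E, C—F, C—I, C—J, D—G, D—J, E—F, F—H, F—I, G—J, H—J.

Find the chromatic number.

A, C, E, F are pairwise adjacent (a clique of size 4), so at least 4 colors are needed.
4 colors suffice: color 1 → {C, G, H}; color 2 → {F, J}; color 3 → {A, B, I}; color 4 → {D, E}. Every edge joins two different colors.

4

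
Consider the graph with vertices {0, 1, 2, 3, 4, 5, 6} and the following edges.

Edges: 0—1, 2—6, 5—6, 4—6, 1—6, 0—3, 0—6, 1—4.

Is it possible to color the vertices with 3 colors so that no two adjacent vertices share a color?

The chromatic number is 3. 1, 4, 6 form a triangle, so at least 3 colors are needed.
3 colors suffice: color red → {3, 6}; color blue → {1, 2, 5}; color green → {0, 4}.
That is already a proper 3-coloring.

Yes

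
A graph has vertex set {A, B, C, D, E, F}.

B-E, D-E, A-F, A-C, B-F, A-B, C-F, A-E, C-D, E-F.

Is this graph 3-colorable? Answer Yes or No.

A, B, E, F are pairwise adjacent (a clique of size 4), so at least 4 colors are needed.
So 3 colors are not enough.

No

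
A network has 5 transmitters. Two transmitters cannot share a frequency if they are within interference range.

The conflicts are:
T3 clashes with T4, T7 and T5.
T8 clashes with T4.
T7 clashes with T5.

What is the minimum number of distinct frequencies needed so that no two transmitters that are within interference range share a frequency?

T3, T7, T5 all conflict with each other, so at least 3 frequencies are needed.
Using 3 frequencies: T3=1, T8=1, T4=2, T7=2, T5=3. Every pair that conflicts lands in different frequencies.

3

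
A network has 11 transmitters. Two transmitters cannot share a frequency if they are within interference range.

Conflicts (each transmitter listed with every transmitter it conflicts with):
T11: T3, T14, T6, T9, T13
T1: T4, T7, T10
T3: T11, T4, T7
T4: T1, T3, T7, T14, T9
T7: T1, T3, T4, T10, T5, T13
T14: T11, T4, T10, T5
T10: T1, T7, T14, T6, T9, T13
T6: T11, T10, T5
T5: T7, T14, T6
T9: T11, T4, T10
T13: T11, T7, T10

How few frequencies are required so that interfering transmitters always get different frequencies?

3

T1, T4, T7 are mutually in conflict, so at least 3 frequencies are needed.
3 frequencies suffice: frequency 1 → {T11, T4, T10, T5}; frequency 2 → {T7, T14, T6, T9}; frequency 3 → {T1, T3, T13}. No two conflicting transmitters share a frequency.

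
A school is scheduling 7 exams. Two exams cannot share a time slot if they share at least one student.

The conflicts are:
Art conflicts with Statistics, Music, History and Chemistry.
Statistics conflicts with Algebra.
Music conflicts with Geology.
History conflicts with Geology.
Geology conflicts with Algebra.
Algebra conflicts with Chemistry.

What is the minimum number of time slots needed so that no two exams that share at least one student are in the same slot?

The cycle Geology-Algebra-Statistics-Art-History-Geology has odd length 5, so it cannot be 2-colored; at least 3 time slots are needed.
3 time slots suffice: time slot 1 → {Art, Algebra}; time slot 2 → {Statistics, Geology, Chemistry}; time slot 3 → {Music, History}. Every pair that conflicts lands in different time slots.

3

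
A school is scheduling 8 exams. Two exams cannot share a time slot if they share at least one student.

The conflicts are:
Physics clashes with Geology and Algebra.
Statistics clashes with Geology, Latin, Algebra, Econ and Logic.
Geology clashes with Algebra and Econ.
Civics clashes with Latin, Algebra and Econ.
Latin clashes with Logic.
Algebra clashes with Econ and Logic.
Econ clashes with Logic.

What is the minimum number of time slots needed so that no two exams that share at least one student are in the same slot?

4

Statistics, Algebra, Econ, Logic all conflict with each other, so at least 4 time slots are needed.
4 time slots suffice: time slot 1 → {Latin, Algebra}; time slot 2 → {Physics, Econ}; time slot 3 → {Statistics, Civics}; time slot 4 → {Geology, Logic}. No two conflicting exams share a time slot.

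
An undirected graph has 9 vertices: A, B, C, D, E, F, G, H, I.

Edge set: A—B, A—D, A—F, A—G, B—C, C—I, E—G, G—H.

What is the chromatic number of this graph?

2

A and D are adjacent, so at least 2 colors are needed.
2 colors suffice: color 1 → {A, C, E, H}; color 2 → {B, D, F, G, I}. Every edge joins two different colors.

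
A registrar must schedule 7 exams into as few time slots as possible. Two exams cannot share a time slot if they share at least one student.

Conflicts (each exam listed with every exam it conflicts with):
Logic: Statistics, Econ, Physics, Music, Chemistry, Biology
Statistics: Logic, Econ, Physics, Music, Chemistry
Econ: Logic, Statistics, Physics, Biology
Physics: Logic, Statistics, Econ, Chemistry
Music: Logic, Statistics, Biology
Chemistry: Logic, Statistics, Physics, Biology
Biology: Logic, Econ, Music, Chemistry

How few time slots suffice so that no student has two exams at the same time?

Logic, Statistics, Physics, Chemistry all conflict with each other, so at least 4 time slots are needed.
A valid assignment using 4 time slots: Logic=1, Statistics=2, Econ=3, Physics=4, Music=3, Chemistry=3, Biology=2. Each listed conflict is separated.

4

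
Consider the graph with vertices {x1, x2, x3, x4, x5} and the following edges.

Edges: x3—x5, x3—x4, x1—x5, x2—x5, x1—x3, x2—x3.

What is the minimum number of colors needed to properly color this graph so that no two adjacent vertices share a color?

3

x2, x3, x5 form a triangle, so at least 3 colors are needed.
3 colors suffice: color 1 → {x3}; color 2 → {x4, x5}; color 3 → {x1, x2}. Each edge has distinct colors on its endpoints.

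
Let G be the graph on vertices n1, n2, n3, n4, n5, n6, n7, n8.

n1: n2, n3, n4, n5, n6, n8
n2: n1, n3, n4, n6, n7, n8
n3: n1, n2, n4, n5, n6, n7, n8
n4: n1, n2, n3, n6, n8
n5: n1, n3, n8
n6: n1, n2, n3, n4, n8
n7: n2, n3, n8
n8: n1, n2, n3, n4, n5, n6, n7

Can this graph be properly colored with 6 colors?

The chromatic number is 6. n1, n2, n3, n4, n6, n8 are pairwise adjacent (a clique of size 6), so at least 6 colors are needed.
A valid assignment using 6 colors: n1=3, n2=4, n3=2, n4=6, n5=4, n6=5, n7=3, n8=1.
That is already a proper 6-coloring.

Yes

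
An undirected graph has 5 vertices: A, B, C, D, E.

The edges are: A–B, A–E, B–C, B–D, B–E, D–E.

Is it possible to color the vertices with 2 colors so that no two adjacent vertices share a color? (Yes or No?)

No

A, B, E are mutually adjacent, so at least 3 colors are needed.
So 2 colors are not enough.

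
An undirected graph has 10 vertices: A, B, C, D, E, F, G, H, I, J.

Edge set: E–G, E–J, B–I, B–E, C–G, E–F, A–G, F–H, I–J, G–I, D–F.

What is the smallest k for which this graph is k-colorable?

E and G are adjacent, so at least 2 colors are needed.
A valid assignment using 2 colors: A=red, B=blue, C=red, D=red, E=red, F=blue, G=blue, H=red, I=red, J=blue. No two adjacent vertices share a color.

2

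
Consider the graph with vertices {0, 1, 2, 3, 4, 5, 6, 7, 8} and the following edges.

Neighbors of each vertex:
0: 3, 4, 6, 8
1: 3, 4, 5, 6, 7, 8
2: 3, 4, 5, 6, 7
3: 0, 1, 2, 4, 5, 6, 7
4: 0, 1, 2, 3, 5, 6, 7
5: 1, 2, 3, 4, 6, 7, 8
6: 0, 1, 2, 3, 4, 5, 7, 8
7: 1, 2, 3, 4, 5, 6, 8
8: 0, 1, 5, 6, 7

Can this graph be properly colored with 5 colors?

1, 3, 4, 5, 6, 7 are pairwise adjacent (a clique of size 6), so at least 6 colors are needed.
So 5 colors are not enough.

No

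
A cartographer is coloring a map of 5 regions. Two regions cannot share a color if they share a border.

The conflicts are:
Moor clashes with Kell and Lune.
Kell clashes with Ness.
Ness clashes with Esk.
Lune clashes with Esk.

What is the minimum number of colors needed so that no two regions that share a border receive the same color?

3

The cycle Lune-Esk-Ness-Kell-Moor-Lune has odd length 5, so it cannot be 2-colored; at least 3 colors are needed.
3 colors suffice: color 1 → {Ness, Lune}; color 2 → {Kell, Esk}; color 3 → {Moor}. No two conflicting regions share a color.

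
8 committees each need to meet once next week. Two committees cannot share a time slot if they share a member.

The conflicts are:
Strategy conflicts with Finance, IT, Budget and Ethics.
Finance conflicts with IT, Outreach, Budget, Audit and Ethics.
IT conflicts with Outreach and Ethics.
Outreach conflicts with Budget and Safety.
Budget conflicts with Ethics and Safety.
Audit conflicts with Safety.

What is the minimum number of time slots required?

Strategy, Finance, Budget, Ethics are mutually in conflict, so at least 4 time slots are needed.
A valid assignment using 4 time slots: Strategy=3, Finance=1, IT=2, Outreach=3, Budget=2, Audit=2, Ethics=4, Safety=1. Each listed conflict is separated.

4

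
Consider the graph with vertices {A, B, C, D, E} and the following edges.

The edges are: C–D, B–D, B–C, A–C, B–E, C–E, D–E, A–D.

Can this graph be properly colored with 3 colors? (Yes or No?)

No

B, C, D, E are pairwise adjacent (a clique of size 4), so at least 4 colors are needed.
So 3 colors are not enough.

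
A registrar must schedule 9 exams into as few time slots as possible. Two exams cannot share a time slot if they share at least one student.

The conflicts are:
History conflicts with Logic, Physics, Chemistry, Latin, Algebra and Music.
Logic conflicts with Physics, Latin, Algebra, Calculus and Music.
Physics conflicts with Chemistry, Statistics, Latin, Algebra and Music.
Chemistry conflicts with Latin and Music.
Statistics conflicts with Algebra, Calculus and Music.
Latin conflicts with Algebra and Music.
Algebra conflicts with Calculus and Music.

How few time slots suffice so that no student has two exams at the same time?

6

History, Logic, Physics, Latin, Algebra, Music all conflict with each other, so at least 6 time slots are needed.
6 time slots suffice: time slot 1 → {Physics, Calculus}; time slot 2 → {Music}; time slot 3 → {Chemistry, Algebra}; time slot 4 → {History, Statistics}; time slot 5 → {Latin}; time slot 6 → {Logic}. No two conflicting exams share a time slot.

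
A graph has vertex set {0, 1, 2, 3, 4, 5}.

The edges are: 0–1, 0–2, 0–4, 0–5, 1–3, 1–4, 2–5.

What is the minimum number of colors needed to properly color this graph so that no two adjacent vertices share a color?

0, 2, 5 are mutually adjacent, so at least 3 colors are needed.
3 colors suffice: color red → {0, 3}; color blue → {1, 2}; color green → {4, 5}. Every edge joins two different colors.

3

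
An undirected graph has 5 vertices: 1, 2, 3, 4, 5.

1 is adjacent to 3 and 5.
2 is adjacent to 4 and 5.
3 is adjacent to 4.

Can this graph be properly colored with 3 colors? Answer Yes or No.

The chromatic number is 3. The cycle 3-1-5-2-4-3 has odd length 5, so it cannot be 2-colored; at least 3 colors are needed.
3 colors suffice: color red → {4, 5}; color blue → {1, 2}; color green → {3}.
That is already a proper 3-coloring.

Yes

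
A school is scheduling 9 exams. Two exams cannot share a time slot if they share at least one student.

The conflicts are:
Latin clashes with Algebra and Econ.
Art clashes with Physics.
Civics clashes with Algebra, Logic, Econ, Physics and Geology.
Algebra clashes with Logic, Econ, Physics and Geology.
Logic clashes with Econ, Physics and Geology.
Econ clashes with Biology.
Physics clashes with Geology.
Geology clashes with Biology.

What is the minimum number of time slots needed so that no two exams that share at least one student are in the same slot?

5

Civics, Algebra, Logic, Physics, Geology pairwise conflict, so at least 5 time slots are needed.
5 time slots suffice: time slot 1 → {Art, Algebra, Biology}; time slot 2 → {Latin, Civics}; time slot 3 → {Econ, Geology}; time slot 4 → {Physics}; time slot 5 → {Logic}. Each listed conflict is separated.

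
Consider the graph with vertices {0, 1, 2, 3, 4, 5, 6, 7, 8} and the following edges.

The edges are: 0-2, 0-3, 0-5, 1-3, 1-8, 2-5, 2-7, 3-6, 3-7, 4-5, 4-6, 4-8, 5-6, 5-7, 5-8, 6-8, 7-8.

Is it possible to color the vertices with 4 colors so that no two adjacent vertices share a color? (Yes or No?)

Yes

The chromatic number is 4. 4, 5, 6, 8 are pairwise adjacent (a clique of size 4), so at least 4 colors are needed.
4 colors suffice: color red → {3, 5}; color blue → {0, 8}; color green → {1, 6, 7}; color yellow → {2, 4}.
That is already a proper 4-coloring.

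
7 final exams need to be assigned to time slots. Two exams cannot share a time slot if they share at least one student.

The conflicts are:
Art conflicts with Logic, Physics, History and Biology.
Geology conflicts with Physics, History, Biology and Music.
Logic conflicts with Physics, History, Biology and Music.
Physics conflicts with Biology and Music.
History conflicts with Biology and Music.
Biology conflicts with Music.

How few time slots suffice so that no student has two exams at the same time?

Art, Logic, Physics, Biology pairwise conflict, so at least 4 time slots are needed.
4 time slots suffice: Art=3, Geology=4, Logic=4, Physics=2, History=2, Biology=1, Music=3. No two conflicting exams share a time slot.

4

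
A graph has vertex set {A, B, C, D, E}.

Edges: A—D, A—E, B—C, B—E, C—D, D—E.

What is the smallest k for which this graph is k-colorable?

A, D, E form a triangle, so at least 3 colors are needed.
3 colors suffice: color 1 → {B, D}; color 2 → {C, E}; color 3 → {A}. Each edge has distinct colors on its endpoints.

3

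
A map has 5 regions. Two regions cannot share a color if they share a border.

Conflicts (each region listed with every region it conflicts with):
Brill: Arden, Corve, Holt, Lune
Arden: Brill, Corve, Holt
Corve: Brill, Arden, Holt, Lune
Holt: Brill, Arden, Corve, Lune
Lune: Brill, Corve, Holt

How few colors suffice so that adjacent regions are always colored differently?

Brill, Arden, Corve, Holt pairwise conflict, so at least 4 colors are needed.
One proper 4-coloring: Brill=3, Arden=4, Corve=2, Holt=1, Lune=4. No two conflicting regions share a color.

4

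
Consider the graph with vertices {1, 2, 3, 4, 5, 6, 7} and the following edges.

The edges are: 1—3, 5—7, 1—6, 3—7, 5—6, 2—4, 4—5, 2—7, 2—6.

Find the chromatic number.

3

The cycle 3-7-5-6-1-3 has odd length 5, so it cannot be 2-colored; at least 3 colors are needed.
3 colors suffice: 1=a, 2=a, 3=c, 4=b, 5=a, 6=b, 7=b. Each edge has distinct colors on its endpoints.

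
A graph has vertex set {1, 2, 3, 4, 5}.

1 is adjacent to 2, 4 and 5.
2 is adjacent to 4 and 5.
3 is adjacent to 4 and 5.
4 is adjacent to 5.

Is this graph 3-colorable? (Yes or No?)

1, 2, 4, 5 form a clique, so at least 4 colors are needed.
So 3 colors are not enough.

No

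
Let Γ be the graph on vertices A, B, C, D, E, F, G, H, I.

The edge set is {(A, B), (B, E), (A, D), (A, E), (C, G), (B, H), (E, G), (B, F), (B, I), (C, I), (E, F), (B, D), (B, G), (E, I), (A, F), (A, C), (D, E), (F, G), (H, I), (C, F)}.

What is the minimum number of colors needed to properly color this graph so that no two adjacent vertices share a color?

A, B, E, F are pairwise adjacent (a clique of size 4), so at least 4 colors are needed.
4 colors suffice: color 1 → {B, C}; color 2 → {E, H}; color 3 → {D, F, I}; color 4 → {A, G}. No two adjacent vertices share a color.

4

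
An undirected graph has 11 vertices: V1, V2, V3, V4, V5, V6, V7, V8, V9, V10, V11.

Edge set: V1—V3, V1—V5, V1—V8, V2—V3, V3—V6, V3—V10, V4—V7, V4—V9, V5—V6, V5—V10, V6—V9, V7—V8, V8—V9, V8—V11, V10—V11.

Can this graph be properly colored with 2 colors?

No

The cycle V1-V8-V9-V6-V5-V1 has odd length 5, so it cannot be 2-colored; at least 3 colors are needed.
So 2 colors are not enough.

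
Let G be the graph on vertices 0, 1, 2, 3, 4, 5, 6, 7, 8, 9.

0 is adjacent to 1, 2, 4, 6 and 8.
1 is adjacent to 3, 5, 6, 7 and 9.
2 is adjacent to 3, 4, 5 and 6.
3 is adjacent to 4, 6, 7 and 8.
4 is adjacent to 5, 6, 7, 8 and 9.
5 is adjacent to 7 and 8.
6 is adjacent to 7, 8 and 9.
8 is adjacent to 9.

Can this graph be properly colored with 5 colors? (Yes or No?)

Yes

The chromatic number is 4. 0, 2, 4, 6 form a clique, so at least 4 colors are needed.
One proper 4-coloring: 0=green, 1=red, 2=yellow, 3=green, 4=red, 5=blue, 6=blue, 7=yellow, 8=yellow, 9=green.
Since 5 ≥ 4, a proper 5-coloring certainly exists.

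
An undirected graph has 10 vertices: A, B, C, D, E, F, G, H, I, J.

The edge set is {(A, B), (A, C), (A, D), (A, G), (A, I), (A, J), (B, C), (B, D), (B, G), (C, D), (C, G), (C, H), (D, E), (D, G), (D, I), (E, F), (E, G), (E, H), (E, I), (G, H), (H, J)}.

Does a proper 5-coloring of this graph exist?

The chromatic number is 5. A, B, C, D, G are mutually adjacent (a clique of size 5), so at least 5 colors are needed.
A valid assignment using 5 colors: A=2, B=5, C=4, D=3, E=2, F=1, G=1, H=3, I=1, J=1.
That is already a proper 5-coloring.

Yes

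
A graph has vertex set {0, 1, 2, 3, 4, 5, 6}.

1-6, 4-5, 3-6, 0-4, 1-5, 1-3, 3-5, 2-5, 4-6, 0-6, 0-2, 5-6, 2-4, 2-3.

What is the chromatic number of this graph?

1, 3, 5, 6 are pairwise adjacent (a clique of size 4), so at least 4 colors are needed.
One proper 4-coloring: 0=red, 1=yellow, 2=blue, 3=green, 4=green, 5=red, 6=blue. Every edge joins two different colors.

4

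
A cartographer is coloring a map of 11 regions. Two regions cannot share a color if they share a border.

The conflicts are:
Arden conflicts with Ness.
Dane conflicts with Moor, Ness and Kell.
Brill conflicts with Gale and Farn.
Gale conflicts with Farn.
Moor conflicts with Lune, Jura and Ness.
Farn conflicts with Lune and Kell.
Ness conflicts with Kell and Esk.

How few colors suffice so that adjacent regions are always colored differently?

3

Dane, Moor, Ness all conflict with each other, so at least 3 colors are needed.
3 colors suffice: color 1 → {Farn, Jura, Ness}; color 2 → {Arden, Brill, Moor, Kell, Esk}; color 3 → {Dane, Gale, Lune}. Every pair that conflicts lands in different colors.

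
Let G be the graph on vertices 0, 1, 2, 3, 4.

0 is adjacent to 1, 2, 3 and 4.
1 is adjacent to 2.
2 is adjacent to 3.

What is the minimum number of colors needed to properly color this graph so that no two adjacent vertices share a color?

3

0, 1, 2 form a triangle, so at least 3 colors are needed.
One proper 3-coloring: 0=red, 1=green, 2=blue, 3=green, 4=blue. Every edge joins two different colors.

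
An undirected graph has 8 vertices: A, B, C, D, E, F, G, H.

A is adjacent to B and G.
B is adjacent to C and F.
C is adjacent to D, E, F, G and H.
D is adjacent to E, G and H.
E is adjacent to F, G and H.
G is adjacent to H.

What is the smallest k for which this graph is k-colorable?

C, D, E, G, H form a clique, so at least 5 colors are needed.
5 colors suffice: color 1 → {A, C}; color 2 → {B, G}; color 3 → {E}; color 4 → {D, F}; color 5 → {H}. No two adjacent vertices share a color.

5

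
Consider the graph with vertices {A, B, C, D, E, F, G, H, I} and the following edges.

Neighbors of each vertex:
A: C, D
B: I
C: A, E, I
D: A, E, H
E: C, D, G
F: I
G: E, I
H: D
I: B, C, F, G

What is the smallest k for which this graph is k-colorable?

D and E are adjacent, so at least 2 colors are needed.
2 colors suffice: color 1 → {A, E, H, I}; color 2 → {B, C, D, F, G}. No two adjacent vertices share a color.

2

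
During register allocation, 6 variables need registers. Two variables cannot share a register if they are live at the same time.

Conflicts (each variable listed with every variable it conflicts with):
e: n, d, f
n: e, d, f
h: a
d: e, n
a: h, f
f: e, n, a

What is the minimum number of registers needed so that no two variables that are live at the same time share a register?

e, n, d are mutually in conflict, so at least 3 registers are needed.
Using 3 registers: e=3, n=1, h=2, d=2, a=1, f=2. Each listed conflict is separated.

3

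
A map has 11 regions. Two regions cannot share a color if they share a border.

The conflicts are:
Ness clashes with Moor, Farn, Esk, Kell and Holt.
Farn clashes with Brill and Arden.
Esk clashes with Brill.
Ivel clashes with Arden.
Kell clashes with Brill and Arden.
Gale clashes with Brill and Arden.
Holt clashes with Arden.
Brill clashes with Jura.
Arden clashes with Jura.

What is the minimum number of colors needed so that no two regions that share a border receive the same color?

Ness and Moor conflict, so at least 2 colors are needed.
2 colors suffice: color 1 → {Ness, Brill, Arden}; color 2 → {Moor, Farn, Esk, Ivel, Kell, Gale, Holt, Jura}. Every pair that conflicts lands in different colors.

2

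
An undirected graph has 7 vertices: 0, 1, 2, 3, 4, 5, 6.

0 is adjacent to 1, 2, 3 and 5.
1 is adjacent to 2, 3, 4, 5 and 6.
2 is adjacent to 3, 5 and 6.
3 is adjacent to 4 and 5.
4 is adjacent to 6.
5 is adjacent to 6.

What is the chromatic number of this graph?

0, 1, 2, 3, 5 are mutually adjacent (a clique of size 5), so at least 5 colors are needed.
5 colors suffice: color red → {1}; color blue → {2, 4}; color green → {3, 6}; color yellow → {5}; color purple → {0}. Each edge has distinct colors on its endpoints.

5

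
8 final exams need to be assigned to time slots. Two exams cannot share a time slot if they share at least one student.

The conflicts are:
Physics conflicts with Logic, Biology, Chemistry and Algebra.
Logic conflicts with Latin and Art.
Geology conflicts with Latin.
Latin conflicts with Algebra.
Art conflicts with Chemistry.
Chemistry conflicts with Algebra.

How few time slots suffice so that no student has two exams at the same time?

3

Physics, Chemistry, Algebra are mutually in conflict, so at least 3 time slots are needed.
3 time slots suffice: time slot 1 → {Physics, Latin, Art}; time slot 2 → {Logic, Geology, Biology, Chemistry}; time slot 3 → {Algebra}. No two conflicting exams share a time slot.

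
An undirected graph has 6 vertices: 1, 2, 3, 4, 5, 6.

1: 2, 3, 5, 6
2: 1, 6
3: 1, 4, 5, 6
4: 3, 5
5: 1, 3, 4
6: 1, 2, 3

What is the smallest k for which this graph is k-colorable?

3

1, 3, 6 are pairwise adjacent, so at least 3 colors are needed.
One proper 3-coloring: 1=red, 2=blue, 3=blue, 4=red, 5=green, 6=green. No two adjacent vertices share a color.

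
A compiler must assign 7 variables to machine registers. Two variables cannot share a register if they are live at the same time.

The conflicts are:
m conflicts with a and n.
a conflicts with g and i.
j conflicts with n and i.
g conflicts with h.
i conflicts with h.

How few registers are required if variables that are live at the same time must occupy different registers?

The cycle m-n-j-i-a-m has odd length 5, so it cannot be 2-colored; at least 3 registers are needed.
3 registers suffice: m=2, a=1, j=1, g=2, n=3, i=2, h=1. No two conflicting variables share a register.

3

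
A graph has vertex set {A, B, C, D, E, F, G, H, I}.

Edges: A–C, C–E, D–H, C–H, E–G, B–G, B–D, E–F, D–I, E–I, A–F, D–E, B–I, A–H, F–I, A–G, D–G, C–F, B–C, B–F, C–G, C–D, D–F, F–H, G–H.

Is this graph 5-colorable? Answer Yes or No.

The chromatic number is 4. C, D, F, H are pairwise adjacent (a clique of size 4), so at least 4 colors are needed.
4 colors suffice: color 1 → {F, G}; color 2 → {A, D}; color 3 → {C, I}; color 4 → {B, E, H}.
Since 5 ≥ 4, a proper 5-coloring certainly exists.

Yes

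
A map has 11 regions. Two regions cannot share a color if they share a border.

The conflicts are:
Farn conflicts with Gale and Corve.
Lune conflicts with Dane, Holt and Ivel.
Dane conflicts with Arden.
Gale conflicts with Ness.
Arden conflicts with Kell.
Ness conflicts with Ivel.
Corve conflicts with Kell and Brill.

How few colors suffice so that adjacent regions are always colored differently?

3

The cycle Farn-Corve-Kell-Arden-Dane-Lune-Ivel-Ness-Gale-Farn has odd length 9, so it cannot be 2-colored; at least 3 colors are needed.
A valid assignment using 3 colors: Farn=2, Lune=1, Dane=2, Gale=3, Arden=1, Ness=1, Holt=2, Ivel=2, Corve=1, Kell=2, Brill=2. Every pair that conflicts lands in different colors.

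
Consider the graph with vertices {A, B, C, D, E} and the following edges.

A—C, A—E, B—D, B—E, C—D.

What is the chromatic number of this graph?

The cycle A-E-B-D-C-A has odd length 5, so it cannot be 2-colored; at least 3 colors are needed.
3 colors suffice: color 1 → {A, B}; color 2 → {C, E}; color 3 → {D}. No two adjacent vertices share a color.

3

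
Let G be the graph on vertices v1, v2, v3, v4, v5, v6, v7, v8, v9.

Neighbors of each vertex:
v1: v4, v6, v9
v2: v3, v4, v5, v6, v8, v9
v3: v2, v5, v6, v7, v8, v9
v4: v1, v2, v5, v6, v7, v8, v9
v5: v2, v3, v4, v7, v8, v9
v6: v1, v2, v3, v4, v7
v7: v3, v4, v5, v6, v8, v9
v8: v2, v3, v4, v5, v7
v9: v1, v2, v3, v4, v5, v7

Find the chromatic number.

4

v4, v5, v7, v8 are mutually adjacent (a clique of size 4), so at least 4 colors are needed.
A valid assignment using 4 colors: v1=2, v2=2, v3=1, v4=1, v5=3, v6=3, v7=2, v8=4, v9=4. Every edge joins two different colors.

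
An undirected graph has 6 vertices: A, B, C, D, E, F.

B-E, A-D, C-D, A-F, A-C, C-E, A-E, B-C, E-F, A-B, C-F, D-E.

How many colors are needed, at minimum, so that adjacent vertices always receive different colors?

4

A, C, E, F are mutually adjacent (a clique of size 4), so at least 4 colors are needed.
4 colors suffice: color red → {A}; color blue → {E}; color green → {C}; color yellow → {B, D, F}. No two adjacent vertices share a color.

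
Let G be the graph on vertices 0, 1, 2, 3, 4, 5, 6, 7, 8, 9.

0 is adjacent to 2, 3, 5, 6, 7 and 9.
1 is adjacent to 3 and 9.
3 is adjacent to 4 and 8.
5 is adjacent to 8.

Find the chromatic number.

2

1 and 9 are adjacent, so at least 2 colors are needed.
2 colors suffice: 0=red, 1=red, 2=blue, 3=blue, 4=red, 5=blue, 6=blue, 7=blue, 8=red, 9=blue. No two adjacent vertices share a color.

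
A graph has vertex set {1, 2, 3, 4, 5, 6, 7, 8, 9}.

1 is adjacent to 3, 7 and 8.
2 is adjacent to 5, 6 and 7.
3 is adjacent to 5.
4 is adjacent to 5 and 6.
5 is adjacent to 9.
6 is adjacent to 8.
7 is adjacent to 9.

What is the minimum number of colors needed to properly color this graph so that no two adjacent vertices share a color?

3

The cycle 7-1-8-6-2-7 has odd length 5, so it cannot be 2-colored; at least 3 colors are needed.
3 colors suffice: color a → {1, 5, 6}; color b → {3, 4, 7, 8}; color c → {2, 9}. Each edge has distinct colors on its endpoints.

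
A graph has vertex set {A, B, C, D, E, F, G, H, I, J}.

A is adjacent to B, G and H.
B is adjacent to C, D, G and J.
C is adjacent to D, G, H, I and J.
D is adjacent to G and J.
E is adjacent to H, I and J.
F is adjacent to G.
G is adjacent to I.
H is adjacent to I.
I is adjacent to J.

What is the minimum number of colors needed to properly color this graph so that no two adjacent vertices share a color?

4

B, C, D, J form a clique, so at least 4 colors are needed.
One proper 4-coloring: A=1, B=3, C=1, D=4, E=1, F=1, G=2, H=2, I=3, J=2. Each edge has distinct colors on its endpoints.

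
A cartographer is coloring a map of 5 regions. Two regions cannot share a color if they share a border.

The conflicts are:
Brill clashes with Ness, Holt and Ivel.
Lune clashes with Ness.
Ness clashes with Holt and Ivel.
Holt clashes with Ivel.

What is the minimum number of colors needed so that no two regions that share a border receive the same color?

Brill, Ness, Holt, Ivel all conflict with each other, so at least 4 colors are needed.
One proper 4-coloring: Brill=2, Lune=2, Ness=1, Holt=3, Ivel=4. Every pair that conflicts lands in different colors.

4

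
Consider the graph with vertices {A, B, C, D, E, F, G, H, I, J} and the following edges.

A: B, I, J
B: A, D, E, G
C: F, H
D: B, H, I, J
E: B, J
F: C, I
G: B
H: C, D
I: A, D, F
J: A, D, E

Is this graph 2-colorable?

No

The cycle I-D-H-C-F-I has odd length 5, so it cannot be 2-colored; at least 3 colors are needed.
So 2 colors are not enough.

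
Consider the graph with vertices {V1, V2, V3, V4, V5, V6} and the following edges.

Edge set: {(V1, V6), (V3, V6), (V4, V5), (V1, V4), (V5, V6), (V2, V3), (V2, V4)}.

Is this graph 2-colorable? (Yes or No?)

No

The cycle V1-V4-V2-V3-V6-V1 has odd length 5, so it cannot be 2-colored; at least 3 colors are needed.
So 2 colors are not enough.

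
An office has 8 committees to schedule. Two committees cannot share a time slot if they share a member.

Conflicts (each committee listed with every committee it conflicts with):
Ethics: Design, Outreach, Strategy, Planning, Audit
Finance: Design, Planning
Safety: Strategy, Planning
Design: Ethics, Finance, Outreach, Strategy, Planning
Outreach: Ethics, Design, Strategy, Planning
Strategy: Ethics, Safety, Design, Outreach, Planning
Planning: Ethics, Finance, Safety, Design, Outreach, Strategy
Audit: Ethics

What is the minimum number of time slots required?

Ethics, Design, Outreach, Strategy, Planning all conflict with each other, so at least 5 time slots are needed.
5 time slots suffice: Ethics=4, Finance=3, Safety=2, Design=2, Outreach=5, Strategy=3, Planning=1, Audit=1. Each listed conflict is separated.

5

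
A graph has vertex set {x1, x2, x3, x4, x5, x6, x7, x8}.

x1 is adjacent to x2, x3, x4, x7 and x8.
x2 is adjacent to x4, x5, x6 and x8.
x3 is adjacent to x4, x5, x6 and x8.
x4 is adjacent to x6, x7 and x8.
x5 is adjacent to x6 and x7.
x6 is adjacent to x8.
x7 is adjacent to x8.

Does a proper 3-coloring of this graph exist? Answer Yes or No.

x3, x4, x6, x8 are pairwise adjacent (a clique of size 4), so at least 4 colors are needed.
So 3 colors are not enough.

No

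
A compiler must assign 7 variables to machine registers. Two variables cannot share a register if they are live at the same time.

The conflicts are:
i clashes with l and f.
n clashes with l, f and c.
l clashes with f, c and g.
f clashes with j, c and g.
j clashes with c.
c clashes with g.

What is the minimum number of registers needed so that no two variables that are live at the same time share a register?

4

l, f, c, g pairwise conflict, so at least 4 registers are needed.
4 registers suffice: register 1 → {f}; register 2 → {l, j}; register 3 → {i, c}; register 4 → {n, g}. Each listed conflict is separated.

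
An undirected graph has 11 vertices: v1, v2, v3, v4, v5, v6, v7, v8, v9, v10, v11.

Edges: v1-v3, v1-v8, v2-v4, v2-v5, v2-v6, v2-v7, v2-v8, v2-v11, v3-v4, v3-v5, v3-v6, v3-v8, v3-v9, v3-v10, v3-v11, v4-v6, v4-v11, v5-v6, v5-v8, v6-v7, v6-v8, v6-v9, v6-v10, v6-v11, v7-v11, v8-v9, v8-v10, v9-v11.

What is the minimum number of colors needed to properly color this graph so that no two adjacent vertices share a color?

v2, v5, v6, v8 are pairwise adjacent (a clique of size 4), so at least 4 colors are needed.
4 colors suffice: color 1 → {v1, v6}; color 2 → {v2, v3}; color 3 → {v8, v11}; color 4 → {v4, v5, v7, v9, v10}. No two adjacent vertices share a color.

4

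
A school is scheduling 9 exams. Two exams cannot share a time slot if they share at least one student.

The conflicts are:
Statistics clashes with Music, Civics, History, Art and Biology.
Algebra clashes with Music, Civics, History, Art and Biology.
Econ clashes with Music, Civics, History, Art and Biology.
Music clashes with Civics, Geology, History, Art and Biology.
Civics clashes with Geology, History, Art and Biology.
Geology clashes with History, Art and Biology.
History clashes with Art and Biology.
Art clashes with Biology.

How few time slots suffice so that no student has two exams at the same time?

6

Algebra, Music, Civics, History, Art, Biology are mutually in conflict, so at least 6 time slots are needed.
A valid assignment using 6 time slots: Statistics=6, Algebra=6, Econ=6, Music=3, Civics=1, Geology=6, History=5, Art=2, Biology=4. Each listed conflict is separated.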